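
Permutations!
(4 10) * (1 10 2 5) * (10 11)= (1 11 10 4 2 5)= [0, 11, 5, 3, 2, 1, 6, 7, 8, 9, 4, 10]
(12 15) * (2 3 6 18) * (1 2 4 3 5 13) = [0, 2, 5, 6, 3, 13, 18, 7, 8, 9, 10, 11, 15, 1, 14, 12, 16, 17, 4] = (1 2 5 13)(3 6 18 4)(12 15)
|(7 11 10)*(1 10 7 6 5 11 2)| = 7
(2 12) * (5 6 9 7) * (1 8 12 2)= [0, 8, 2, 3, 4, 6, 9, 5, 12, 7, 10, 11, 1]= (1 8 12)(5 6 9 7)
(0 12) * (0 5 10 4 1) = [12, 0, 2, 3, 1, 10, 6, 7, 8, 9, 4, 11, 5] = (0 12 5 10 4 1)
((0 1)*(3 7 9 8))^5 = (0 1)(3 7 9 8)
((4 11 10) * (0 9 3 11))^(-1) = (0 4 10 11 3 9)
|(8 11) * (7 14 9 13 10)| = 10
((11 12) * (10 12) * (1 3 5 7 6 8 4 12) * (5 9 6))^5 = (1 4 3 12 9 11 6 10 8)(5 7)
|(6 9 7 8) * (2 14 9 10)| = 7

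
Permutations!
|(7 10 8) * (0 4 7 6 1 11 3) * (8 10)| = |(0 4 7 8 6 1 11 3)| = 8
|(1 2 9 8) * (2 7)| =5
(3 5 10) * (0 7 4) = (0 7 4)(3 5 10) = [7, 1, 2, 5, 0, 10, 6, 4, 8, 9, 3]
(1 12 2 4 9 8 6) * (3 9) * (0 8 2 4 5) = [8, 12, 5, 9, 3, 0, 1, 7, 6, 2, 10, 11, 4] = (0 8 6 1 12 4 3 9 2 5)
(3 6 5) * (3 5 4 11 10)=(3 6 4 11 10)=[0, 1, 2, 6, 11, 5, 4, 7, 8, 9, 3, 10]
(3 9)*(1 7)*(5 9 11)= (1 7)(3 11 5 9)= [0, 7, 2, 11, 4, 9, 6, 1, 8, 3, 10, 5]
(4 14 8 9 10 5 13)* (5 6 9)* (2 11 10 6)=(2 11 10)(4 14 8 5 13)(6 9)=[0, 1, 11, 3, 14, 13, 9, 7, 5, 6, 2, 10, 12, 4, 8]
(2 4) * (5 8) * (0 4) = (0 4 2)(5 8) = [4, 1, 0, 3, 2, 8, 6, 7, 5]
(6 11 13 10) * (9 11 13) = (6 13 10)(9 11) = [0, 1, 2, 3, 4, 5, 13, 7, 8, 11, 6, 9, 12, 10]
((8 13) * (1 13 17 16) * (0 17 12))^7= (17)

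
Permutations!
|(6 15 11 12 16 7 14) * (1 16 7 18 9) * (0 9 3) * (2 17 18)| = 24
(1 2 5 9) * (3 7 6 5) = (1 2 3 7 6 5 9) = [0, 2, 3, 7, 4, 9, 5, 6, 8, 1]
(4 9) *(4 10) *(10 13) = (4 9 13 10) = [0, 1, 2, 3, 9, 5, 6, 7, 8, 13, 4, 11, 12, 10]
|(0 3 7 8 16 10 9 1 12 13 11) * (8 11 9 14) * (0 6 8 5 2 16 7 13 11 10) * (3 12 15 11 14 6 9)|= |(0 12 14 5 2 16)(1 15 11 9)(3 13)(6 8 7 10)|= 12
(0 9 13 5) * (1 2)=[9, 2, 1, 3, 4, 0, 6, 7, 8, 13, 10, 11, 12, 5]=(0 9 13 5)(1 2)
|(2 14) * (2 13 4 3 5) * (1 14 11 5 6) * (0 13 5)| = 10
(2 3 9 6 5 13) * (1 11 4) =(1 11 4)(2 3 9 6 5 13) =[0, 11, 3, 9, 1, 13, 5, 7, 8, 6, 10, 4, 12, 2]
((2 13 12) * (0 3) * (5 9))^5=(0 3)(2 12 13)(5 9)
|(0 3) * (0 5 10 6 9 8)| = 7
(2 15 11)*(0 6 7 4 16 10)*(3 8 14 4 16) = (0 6 7 16 10)(2 15 11)(3 8 14 4) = [6, 1, 15, 8, 3, 5, 7, 16, 14, 9, 0, 2, 12, 13, 4, 11, 10]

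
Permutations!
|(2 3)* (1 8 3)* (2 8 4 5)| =4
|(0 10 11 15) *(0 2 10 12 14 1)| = 4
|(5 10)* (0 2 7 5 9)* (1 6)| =|(0 2 7 5 10 9)(1 6)| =6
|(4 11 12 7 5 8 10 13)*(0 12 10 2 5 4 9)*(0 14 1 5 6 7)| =|(0 12)(1 5 8 2 6 7 4 11 10 13 9 14)| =12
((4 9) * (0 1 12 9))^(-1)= ((0 1 12 9 4))^(-1)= (0 4 9 12 1)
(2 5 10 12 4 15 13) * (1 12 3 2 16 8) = (1 12 4 15 13 16 8)(2 5 10 3) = [0, 12, 5, 2, 15, 10, 6, 7, 1, 9, 3, 11, 4, 16, 14, 13, 8]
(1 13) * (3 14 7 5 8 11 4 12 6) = [0, 13, 2, 14, 12, 8, 3, 5, 11, 9, 10, 4, 6, 1, 7] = (1 13)(3 14 7 5 8 11 4 12 6)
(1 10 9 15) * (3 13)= (1 10 9 15)(3 13)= [0, 10, 2, 13, 4, 5, 6, 7, 8, 15, 9, 11, 12, 3, 14, 1]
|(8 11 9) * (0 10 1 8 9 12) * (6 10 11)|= 12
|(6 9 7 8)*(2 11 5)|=12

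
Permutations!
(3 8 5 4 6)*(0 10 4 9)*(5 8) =(0 10 4 6 3 5 9) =[10, 1, 2, 5, 6, 9, 3, 7, 8, 0, 4]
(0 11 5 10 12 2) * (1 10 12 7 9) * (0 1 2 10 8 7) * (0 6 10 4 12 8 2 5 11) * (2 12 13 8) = (1 12 4 13 8 7 9 5 2)(6 10) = [0, 12, 1, 3, 13, 2, 10, 9, 7, 5, 6, 11, 4, 8]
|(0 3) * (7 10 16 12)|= |(0 3)(7 10 16 12)|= 4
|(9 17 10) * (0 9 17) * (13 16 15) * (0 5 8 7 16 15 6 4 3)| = |(0 9 5 8 7 16 6 4 3)(10 17)(13 15)| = 18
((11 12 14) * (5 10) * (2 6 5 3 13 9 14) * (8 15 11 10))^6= (2 12 11 15 8 5 6)(3 13 9 14 10)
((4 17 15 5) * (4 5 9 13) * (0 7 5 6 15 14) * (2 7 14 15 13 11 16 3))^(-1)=(0 14)(2 3 16 11 9 15 17 4 13 6 5 7)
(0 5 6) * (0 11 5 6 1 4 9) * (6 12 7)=[12, 4, 2, 3, 9, 1, 11, 6, 8, 0, 10, 5, 7]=(0 12 7 6 11 5 1 4 9)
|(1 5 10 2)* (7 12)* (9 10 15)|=|(1 5 15 9 10 2)(7 12)|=6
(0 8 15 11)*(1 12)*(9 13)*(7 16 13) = (0 8 15 11)(1 12)(7 16 13 9) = [8, 12, 2, 3, 4, 5, 6, 16, 15, 7, 10, 0, 1, 9, 14, 11, 13]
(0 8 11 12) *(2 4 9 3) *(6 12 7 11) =(0 8 6 12)(2 4 9 3)(7 11) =[8, 1, 4, 2, 9, 5, 12, 11, 6, 3, 10, 7, 0]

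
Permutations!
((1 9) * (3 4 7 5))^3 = (1 9)(3 5 7 4)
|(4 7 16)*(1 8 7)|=|(1 8 7 16 4)|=5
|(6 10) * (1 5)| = |(1 5)(6 10)| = 2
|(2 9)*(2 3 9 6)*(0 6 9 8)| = 6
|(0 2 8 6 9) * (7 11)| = 10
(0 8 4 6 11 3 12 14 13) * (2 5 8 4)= [4, 1, 5, 12, 6, 8, 11, 7, 2, 9, 10, 3, 14, 0, 13]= (0 4 6 11 3 12 14 13)(2 5 8)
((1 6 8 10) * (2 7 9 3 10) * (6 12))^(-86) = ((1 12 6 8 2 7 9 3 10))^(-86) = (1 2 10 8 3 6 9 12 7)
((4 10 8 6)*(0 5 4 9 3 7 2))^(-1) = (0 2 7 3 9 6 8 10 4 5)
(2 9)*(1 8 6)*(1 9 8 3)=[0, 3, 8, 1, 4, 5, 9, 7, 6, 2]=(1 3)(2 8 6 9)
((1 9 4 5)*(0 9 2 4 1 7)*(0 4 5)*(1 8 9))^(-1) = (0 4 7 5 2 1)(8 9)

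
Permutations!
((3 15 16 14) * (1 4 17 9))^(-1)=((1 4 17 9)(3 15 16 14))^(-1)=(1 9 17 4)(3 14 16 15)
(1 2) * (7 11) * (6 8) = (1 2)(6 8)(7 11) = [0, 2, 1, 3, 4, 5, 8, 11, 6, 9, 10, 7]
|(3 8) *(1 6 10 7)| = |(1 6 10 7)(3 8)| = 4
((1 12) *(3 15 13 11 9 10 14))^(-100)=(3 10 11 15 14 9 13)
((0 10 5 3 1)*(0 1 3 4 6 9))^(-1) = (0 9 6 4 5 10)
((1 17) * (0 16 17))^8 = ((0 16 17 1))^8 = (17)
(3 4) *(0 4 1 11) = (0 4 3 1 11) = [4, 11, 2, 1, 3, 5, 6, 7, 8, 9, 10, 0]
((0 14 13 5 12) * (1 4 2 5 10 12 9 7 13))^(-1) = (0 12 10 13 7 9 5 2 4 1 14) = ((0 14 1 4 2 5 9 7 13 10 12))^(-1)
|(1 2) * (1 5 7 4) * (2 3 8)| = |(1 3 8 2 5 7 4)| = 7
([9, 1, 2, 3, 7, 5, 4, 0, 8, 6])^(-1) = (0 7 4 6 9)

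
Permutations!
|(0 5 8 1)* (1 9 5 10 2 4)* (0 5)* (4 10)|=|(0 4 1 5 8 9)(2 10)|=6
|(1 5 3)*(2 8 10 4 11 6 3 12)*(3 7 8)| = 30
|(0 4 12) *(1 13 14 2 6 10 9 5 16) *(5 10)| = 42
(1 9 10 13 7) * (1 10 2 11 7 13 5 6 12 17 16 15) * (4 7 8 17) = [0, 9, 11, 3, 7, 6, 12, 10, 17, 2, 5, 8, 4, 13, 14, 1, 15, 16] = (1 9 2 11 8 17 16 15)(4 7 10 5 6 12)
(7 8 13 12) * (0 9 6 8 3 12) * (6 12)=[9, 1, 2, 6, 4, 5, 8, 3, 13, 12, 10, 11, 7, 0]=(0 9 12 7 3 6 8 13)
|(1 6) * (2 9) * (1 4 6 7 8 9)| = |(1 7 8 9 2)(4 6)| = 10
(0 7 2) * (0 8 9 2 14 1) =[7, 0, 8, 3, 4, 5, 6, 14, 9, 2, 10, 11, 12, 13, 1] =(0 7 14 1)(2 8 9)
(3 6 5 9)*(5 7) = (3 6 7 5 9) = [0, 1, 2, 6, 4, 9, 7, 5, 8, 3]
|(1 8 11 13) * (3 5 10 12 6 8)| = 9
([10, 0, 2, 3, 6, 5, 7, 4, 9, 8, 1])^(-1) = [1, 10, 2, 3, 7, 5, 4, 6, 9, 8, 0]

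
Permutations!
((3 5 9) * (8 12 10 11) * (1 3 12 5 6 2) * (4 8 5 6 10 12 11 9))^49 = (12)(1 2 6 8 4 5 11 9 10 3)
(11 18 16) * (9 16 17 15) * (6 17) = (6 17 15 9 16 11 18) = [0, 1, 2, 3, 4, 5, 17, 7, 8, 16, 10, 18, 12, 13, 14, 9, 11, 15, 6]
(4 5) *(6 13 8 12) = [0, 1, 2, 3, 5, 4, 13, 7, 12, 9, 10, 11, 6, 8] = (4 5)(6 13 8 12)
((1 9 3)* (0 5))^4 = (1 9 3)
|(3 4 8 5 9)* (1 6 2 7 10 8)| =10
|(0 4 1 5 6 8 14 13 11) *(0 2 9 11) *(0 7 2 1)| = 10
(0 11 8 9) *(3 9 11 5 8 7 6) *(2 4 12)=(0 5 8 11 7 6 3 9)(2 4 12)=[5, 1, 4, 9, 12, 8, 3, 6, 11, 0, 10, 7, 2]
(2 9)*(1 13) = (1 13)(2 9) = [0, 13, 9, 3, 4, 5, 6, 7, 8, 2, 10, 11, 12, 1]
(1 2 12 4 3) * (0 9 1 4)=[9, 2, 12, 4, 3, 5, 6, 7, 8, 1, 10, 11, 0]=(0 9 1 2 12)(3 4)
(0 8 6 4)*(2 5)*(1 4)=(0 8 6 1 4)(2 5)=[8, 4, 5, 3, 0, 2, 1, 7, 6]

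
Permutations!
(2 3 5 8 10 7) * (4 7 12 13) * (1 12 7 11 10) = (1 12 13 4 11 10 7 2 3 5 8) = [0, 12, 3, 5, 11, 8, 6, 2, 1, 9, 7, 10, 13, 4]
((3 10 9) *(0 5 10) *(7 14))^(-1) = (0 3 9 10 5)(7 14)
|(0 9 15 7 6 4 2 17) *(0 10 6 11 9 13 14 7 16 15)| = |(0 13 14 7 11 9)(2 17 10 6 4)(15 16)| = 30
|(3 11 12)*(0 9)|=6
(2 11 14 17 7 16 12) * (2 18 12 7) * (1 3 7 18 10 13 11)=(1 3 7 16 18 12 10 13 11 14 17 2)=[0, 3, 1, 7, 4, 5, 6, 16, 8, 9, 13, 14, 10, 11, 17, 15, 18, 2, 12]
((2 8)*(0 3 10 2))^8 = ((0 3 10 2 8))^8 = (0 2 3 8 10)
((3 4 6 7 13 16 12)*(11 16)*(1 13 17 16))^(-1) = (1 11 13)(3 12 16 17 7 6 4)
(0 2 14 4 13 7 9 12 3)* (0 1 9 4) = (0 2 14)(1 9 12 3)(4 13 7) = [2, 9, 14, 1, 13, 5, 6, 4, 8, 12, 10, 11, 3, 7, 0]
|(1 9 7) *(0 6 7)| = |(0 6 7 1 9)| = 5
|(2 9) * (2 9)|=|(9)|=1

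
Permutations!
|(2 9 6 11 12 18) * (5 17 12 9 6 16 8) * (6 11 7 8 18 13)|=35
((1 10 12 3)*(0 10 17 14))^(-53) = ((0 10 12 3 1 17 14))^(-53) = (0 3 14 12 17 10 1)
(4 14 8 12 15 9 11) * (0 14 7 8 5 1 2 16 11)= (0 14 5 1 2 16 11 4 7 8 12 15 9)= [14, 2, 16, 3, 7, 1, 6, 8, 12, 0, 10, 4, 15, 13, 5, 9, 11]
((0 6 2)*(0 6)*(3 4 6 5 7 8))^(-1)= ((2 5 7 8 3 4 6))^(-1)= (2 6 4 3 8 7 5)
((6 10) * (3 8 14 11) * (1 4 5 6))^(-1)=((1 4 5 6 10)(3 8 14 11))^(-1)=(1 10 6 5 4)(3 11 14 8)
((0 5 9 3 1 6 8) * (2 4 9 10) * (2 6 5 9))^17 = (0 9 3 1 5 10 6 8)(2 4)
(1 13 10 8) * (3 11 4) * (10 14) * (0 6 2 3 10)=(0 6 2 3 11 4 10 8 1 13 14)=[6, 13, 3, 11, 10, 5, 2, 7, 1, 9, 8, 4, 12, 14, 0]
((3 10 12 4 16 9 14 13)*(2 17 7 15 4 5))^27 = ((2 17 7 15 4 16 9 14 13 3 10 12 5))^27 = (2 17 7 15 4 16 9 14 13 3 10 12 5)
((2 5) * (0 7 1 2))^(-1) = ((0 7 1 2 5))^(-1) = (0 5 2 1 7)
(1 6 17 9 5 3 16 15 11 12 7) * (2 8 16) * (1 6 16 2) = [0, 16, 8, 1, 4, 3, 17, 6, 2, 5, 10, 12, 7, 13, 14, 11, 15, 9] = (1 16 15 11 12 7 6 17 9 5 3)(2 8)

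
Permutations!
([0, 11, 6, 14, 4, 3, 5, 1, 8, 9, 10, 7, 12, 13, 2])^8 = [0, 7, 3, 6, 4, 2, 14, 11, 8, 9, 10, 1, 12, 13, 5]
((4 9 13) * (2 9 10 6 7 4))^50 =(2 13 9)(4 6)(7 10) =((2 9 13)(4 10 6 7))^50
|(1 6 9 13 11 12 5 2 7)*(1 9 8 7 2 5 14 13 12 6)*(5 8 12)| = 20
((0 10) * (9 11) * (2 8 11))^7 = (0 10)(2 9 11 8)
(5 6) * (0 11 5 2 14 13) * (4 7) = (0 11 5 6 2 14 13)(4 7) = [11, 1, 14, 3, 7, 6, 2, 4, 8, 9, 10, 5, 12, 0, 13]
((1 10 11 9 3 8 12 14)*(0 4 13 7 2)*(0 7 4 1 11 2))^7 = (0 10 7 1 2)(3 8 12 14 11 9)(4 13)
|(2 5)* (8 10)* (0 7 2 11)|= 10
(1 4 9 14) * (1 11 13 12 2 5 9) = [0, 4, 5, 3, 1, 9, 6, 7, 8, 14, 10, 13, 2, 12, 11] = (1 4)(2 5 9 14 11 13 12)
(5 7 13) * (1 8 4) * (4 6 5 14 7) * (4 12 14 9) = (1 8 6 5 12 14 7 13 9 4) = [0, 8, 2, 3, 1, 12, 5, 13, 6, 4, 10, 11, 14, 9, 7]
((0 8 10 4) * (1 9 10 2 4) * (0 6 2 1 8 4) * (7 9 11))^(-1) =(0 2 6 4)(1 8 10 9 7 11)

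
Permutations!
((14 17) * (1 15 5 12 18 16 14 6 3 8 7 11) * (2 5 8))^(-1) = ((1 15 8 7 11)(2 5 12 18 16 14 17 6 3))^(-1) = (1 11 7 8 15)(2 3 6 17 14 16 18 12 5)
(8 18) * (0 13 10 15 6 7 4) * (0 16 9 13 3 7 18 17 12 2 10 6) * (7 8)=(0 3 8 17 12 2 10 15)(4 16 9 13 6 18 7)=[3, 1, 10, 8, 16, 5, 18, 4, 17, 13, 15, 11, 2, 6, 14, 0, 9, 12, 7]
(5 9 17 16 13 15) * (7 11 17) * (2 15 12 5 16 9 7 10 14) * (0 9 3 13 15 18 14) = (0 9 10)(2 18 14)(3 13 12 5 7 11 17)(15 16) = [9, 1, 18, 13, 4, 7, 6, 11, 8, 10, 0, 17, 5, 12, 2, 16, 15, 3, 14]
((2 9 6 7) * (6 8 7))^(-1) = (2 7 8 9)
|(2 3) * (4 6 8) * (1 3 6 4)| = |(1 3 2 6 8)| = 5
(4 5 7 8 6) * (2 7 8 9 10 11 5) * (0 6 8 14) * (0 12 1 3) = [6, 3, 7, 0, 2, 14, 4, 9, 8, 10, 11, 5, 1, 13, 12] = (0 6 4 2 7 9 10 11 5 14 12 1 3)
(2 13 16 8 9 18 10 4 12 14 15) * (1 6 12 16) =(1 6 12 14 15 2 13)(4 16 8 9 18 10) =[0, 6, 13, 3, 16, 5, 12, 7, 9, 18, 4, 11, 14, 1, 15, 2, 8, 17, 10]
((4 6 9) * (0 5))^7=((0 5)(4 6 9))^7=(0 5)(4 6 9)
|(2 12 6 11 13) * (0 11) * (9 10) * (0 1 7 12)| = 4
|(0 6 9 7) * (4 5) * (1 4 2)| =4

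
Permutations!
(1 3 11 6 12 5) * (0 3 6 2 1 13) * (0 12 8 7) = (0 3 11 2 1 6 8 7)(5 13 12) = [3, 6, 1, 11, 4, 13, 8, 0, 7, 9, 10, 2, 5, 12]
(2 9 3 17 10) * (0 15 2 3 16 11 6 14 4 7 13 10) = (0 15 2 9 16 11 6 14 4 7 13 10 3 17) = [15, 1, 9, 17, 7, 5, 14, 13, 8, 16, 3, 6, 12, 10, 4, 2, 11, 0]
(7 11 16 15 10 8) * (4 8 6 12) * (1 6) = (1 6 12 4 8 7 11 16 15 10) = [0, 6, 2, 3, 8, 5, 12, 11, 7, 9, 1, 16, 4, 13, 14, 10, 15]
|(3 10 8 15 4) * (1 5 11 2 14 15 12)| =|(1 5 11 2 14 15 4 3 10 8 12)| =11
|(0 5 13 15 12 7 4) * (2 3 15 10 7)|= 12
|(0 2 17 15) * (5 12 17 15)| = 3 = |(0 2 15)(5 12 17)|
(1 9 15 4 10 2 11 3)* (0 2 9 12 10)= (0 2 11 3 1 12 10 9 15 4)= [2, 12, 11, 1, 0, 5, 6, 7, 8, 15, 9, 3, 10, 13, 14, 4]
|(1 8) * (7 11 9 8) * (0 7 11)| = |(0 7)(1 11 9 8)| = 4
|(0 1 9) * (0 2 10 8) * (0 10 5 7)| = |(0 1 9 2 5 7)(8 10)| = 6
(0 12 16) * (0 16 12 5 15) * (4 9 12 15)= (16)(0 5 4 9 12 15)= [5, 1, 2, 3, 9, 4, 6, 7, 8, 12, 10, 11, 15, 13, 14, 0, 16]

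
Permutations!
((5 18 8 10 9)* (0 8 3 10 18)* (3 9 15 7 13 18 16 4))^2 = (0 16 3 15 13 9)(4 10 7 18 5 8)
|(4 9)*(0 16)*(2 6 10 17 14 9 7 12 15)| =10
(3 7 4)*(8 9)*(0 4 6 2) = (0 4 3 7 6 2)(8 9) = [4, 1, 0, 7, 3, 5, 2, 6, 9, 8]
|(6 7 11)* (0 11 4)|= 5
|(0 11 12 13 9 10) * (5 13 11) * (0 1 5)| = 10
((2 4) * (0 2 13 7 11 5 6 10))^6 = (0 5 13)(2 6 7)(4 10 11)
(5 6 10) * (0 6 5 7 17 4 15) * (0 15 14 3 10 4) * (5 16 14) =[6, 1, 2, 10, 5, 16, 4, 17, 8, 9, 7, 11, 12, 13, 3, 15, 14, 0] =(0 6 4 5 16 14 3 10 7 17)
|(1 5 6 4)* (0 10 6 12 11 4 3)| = |(0 10 6 3)(1 5 12 11 4)| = 20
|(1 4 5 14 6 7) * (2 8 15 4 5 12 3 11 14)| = |(1 5 2 8 15 4 12 3 11 14 6 7)| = 12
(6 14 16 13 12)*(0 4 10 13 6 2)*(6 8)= [4, 1, 0, 3, 10, 5, 14, 7, 6, 9, 13, 11, 2, 12, 16, 15, 8]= (0 4 10 13 12 2)(6 14 16 8)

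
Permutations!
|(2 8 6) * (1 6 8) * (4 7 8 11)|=12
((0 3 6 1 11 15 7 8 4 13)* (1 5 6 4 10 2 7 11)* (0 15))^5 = (0 11 15 13 4 3)(2 7 8 10)(5 6)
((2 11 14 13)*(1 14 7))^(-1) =((1 14 13 2 11 7))^(-1) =(1 7 11 2 13 14)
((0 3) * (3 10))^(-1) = (0 3 10) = ((0 10 3))^(-1)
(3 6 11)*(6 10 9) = (3 10 9 6 11) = [0, 1, 2, 10, 4, 5, 11, 7, 8, 6, 9, 3]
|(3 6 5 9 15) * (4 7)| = 10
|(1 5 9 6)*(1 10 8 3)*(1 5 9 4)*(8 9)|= 15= |(1 8 3 5 4)(6 10 9)|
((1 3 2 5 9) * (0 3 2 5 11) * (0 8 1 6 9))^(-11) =((0 3 5)(1 2 11 8)(6 9))^(-11) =(0 3 5)(1 2 11 8)(6 9)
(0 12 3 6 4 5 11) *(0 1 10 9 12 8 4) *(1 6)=(0 8 4 5 11 6)(1 10 9 12 3)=[8, 10, 2, 1, 5, 11, 0, 7, 4, 12, 9, 6, 3]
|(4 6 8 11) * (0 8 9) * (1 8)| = |(0 1 8 11 4 6 9)| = 7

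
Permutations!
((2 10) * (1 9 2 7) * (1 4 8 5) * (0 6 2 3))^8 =((0 6 2 10 7 4 8 5 1 9 3))^8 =(0 1 4 2 3 5 7 6 9 8 10)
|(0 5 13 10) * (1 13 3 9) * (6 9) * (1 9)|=|(0 5 3 6 1 13 10)|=7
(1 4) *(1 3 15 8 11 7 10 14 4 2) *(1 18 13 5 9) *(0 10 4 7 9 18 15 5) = (0 10 14 7 4 3 5 18 13)(1 2 15 8 11 9) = [10, 2, 15, 5, 3, 18, 6, 4, 11, 1, 14, 9, 12, 0, 7, 8, 16, 17, 13]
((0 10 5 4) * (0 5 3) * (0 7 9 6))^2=(0 3 9)(6 10 7)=((0 10 3 7 9 6)(4 5))^2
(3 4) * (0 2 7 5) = (0 2 7 5)(3 4) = [2, 1, 7, 4, 3, 0, 6, 5]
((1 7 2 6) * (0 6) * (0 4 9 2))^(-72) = ((0 6 1 7)(2 4 9))^(-72) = (9)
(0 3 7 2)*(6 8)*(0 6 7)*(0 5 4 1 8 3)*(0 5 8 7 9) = (0 5 4 1 7 2 6 3 8 9) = [5, 7, 6, 8, 1, 4, 3, 2, 9, 0]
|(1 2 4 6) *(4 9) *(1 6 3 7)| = 6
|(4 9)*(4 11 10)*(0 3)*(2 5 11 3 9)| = |(0 9 3)(2 5 11 10 4)| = 15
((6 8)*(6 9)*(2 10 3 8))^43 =(2 10 3 8 9 6)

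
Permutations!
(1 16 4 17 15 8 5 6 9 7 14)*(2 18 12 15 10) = (1 16 4 17 10 2 18 12 15 8 5 6 9 7 14) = [0, 16, 18, 3, 17, 6, 9, 14, 5, 7, 2, 11, 15, 13, 1, 8, 4, 10, 12]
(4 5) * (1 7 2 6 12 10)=[0, 7, 6, 3, 5, 4, 12, 2, 8, 9, 1, 11, 10]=(1 7 2 6 12 10)(4 5)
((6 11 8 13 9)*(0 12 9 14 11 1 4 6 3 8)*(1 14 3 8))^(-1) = (0 11 14 6 4 1 3 13 8 9 12)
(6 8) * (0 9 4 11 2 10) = (0 9 4 11 2 10)(6 8) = [9, 1, 10, 3, 11, 5, 8, 7, 6, 4, 0, 2]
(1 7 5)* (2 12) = [0, 7, 12, 3, 4, 1, 6, 5, 8, 9, 10, 11, 2] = (1 7 5)(2 12)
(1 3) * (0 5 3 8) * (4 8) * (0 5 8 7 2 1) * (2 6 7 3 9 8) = (0 2 1 4 3)(5 9 8)(6 7) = [2, 4, 1, 0, 3, 9, 7, 6, 5, 8]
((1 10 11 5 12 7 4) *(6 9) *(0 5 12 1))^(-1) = ((0 5 1 10 11 12 7 4)(6 9))^(-1) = (0 4 7 12 11 10 1 5)(6 9)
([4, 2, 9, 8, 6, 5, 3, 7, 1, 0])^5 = (0 1 6 9 8 4 2 3)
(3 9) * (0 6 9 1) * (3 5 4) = [6, 0, 2, 1, 3, 4, 9, 7, 8, 5] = (0 6 9 5 4 3 1)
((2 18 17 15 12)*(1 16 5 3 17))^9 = (18)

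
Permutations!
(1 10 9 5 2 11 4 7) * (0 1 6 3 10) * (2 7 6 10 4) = (0 1)(2 11)(3 4 6)(5 7 10 9) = [1, 0, 11, 4, 6, 7, 3, 10, 8, 5, 9, 2]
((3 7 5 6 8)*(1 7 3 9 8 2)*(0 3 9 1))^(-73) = (0 2 6 5 7 1 8 9 3)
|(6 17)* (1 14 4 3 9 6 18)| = 8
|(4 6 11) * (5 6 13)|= 5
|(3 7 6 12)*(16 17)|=|(3 7 6 12)(16 17)|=4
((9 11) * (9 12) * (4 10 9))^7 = ((4 10 9 11 12))^7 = (4 9 12 10 11)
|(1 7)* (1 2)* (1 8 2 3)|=6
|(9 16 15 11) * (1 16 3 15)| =4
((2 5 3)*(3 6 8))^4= ((2 5 6 8 3))^4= (2 3 8 6 5)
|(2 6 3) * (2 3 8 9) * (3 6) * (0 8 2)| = |(0 8 9)(2 3 6)| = 3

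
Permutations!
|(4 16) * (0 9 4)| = |(0 9 4 16)| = 4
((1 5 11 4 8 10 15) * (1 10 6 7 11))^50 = (15) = ((1 5)(4 8 6 7 11)(10 15))^50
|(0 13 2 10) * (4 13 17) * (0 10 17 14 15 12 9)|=|(0 14 15 12 9)(2 17 4 13)|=20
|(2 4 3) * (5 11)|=|(2 4 3)(5 11)|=6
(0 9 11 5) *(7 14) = [9, 1, 2, 3, 4, 0, 6, 14, 8, 11, 10, 5, 12, 13, 7] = (0 9 11 5)(7 14)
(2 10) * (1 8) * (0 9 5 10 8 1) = [9, 1, 8, 3, 4, 10, 6, 7, 0, 5, 2] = (0 9 5 10 2 8)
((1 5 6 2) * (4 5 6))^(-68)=((1 6 2)(4 5))^(-68)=(1 6 2)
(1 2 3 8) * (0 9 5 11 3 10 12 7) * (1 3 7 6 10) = (0 9 5 11 7)(1 2)(3 8)(6 10 12) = [9, 2, 1, 8, 4, 11, 10, 0, 3, 5, 12, 7, 6]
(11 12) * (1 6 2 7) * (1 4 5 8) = [0, 6, 7, 3, 5, 8, 2, 4, 1, 9, 10, 12, 11] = (1 6 2 7 4 5 8)(11 12)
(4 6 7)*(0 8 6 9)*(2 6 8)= (0 2 6 7 4 9)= [2, 1, 6, 3, 9, 5, 7, 4, 8, 0]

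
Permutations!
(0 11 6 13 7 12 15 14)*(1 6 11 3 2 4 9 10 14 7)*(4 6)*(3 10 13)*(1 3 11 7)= (0 10 14)(1 4 9 13 3 2 6 11 7 12 15)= [10, 4, 6, 2, 9, 5, 11, 12, 8, 13, 14, 7, 15, 3, 0, 1]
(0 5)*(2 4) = (0 5)(2 4) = [5, 1, 4, 3, 2, 0]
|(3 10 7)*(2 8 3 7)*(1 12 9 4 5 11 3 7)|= 11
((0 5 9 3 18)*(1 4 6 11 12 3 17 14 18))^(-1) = ((0 5 9 17 14 18)(1 4 6 11 12 3))^(-1) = (0 18 14 17 9 5)(1 3 12 11 6 4)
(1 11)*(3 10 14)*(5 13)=(1 11)(3 10 14)(5 13)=[0, 11, 2, 10, 4, 13, 6, 7, 8, 9, 14, 1, 12, 5, 3]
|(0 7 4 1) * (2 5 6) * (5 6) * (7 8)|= 10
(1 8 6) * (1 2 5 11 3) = (1 8 6 2 5 11 3) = [0, 8, 5, 1, 4, 11, 2, 7, 6, 9, 10, 3]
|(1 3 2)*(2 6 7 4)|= 6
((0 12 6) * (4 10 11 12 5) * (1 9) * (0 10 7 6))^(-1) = (0 12 11 10 6 7 4 5)(1 9)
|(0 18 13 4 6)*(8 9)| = 10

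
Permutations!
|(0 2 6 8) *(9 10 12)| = 12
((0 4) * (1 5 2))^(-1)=(0 4)(1 2 5)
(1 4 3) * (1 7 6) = (1 4 3 7 6) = [0, 4, 2, 7, 3, 5, 1, 6]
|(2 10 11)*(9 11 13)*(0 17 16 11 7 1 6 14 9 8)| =|(0 17 16 11 2 10 13 8)(1 6 14 9 7)| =40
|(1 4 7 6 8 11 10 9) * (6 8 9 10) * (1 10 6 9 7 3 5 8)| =10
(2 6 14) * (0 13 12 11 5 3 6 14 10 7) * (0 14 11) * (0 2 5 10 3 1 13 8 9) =[8, 13, 11, 6, 4, 1, 3, 14, 9, 0, 7, 10, 2, 12, 5] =(0 8 9)(1 13 12 2 11 10 7 14 5)(3 6)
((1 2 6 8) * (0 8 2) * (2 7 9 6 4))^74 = (0 1 8)(6 9 7)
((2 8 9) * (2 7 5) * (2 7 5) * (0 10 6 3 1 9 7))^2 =(0 6 1 5 10 3 9)(2 7 8)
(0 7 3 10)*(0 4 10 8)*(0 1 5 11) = (0 7 3 8 1 5 11)(4 10) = [7, 5, 2, 8, 10, 11, 6, 3, 1, 9, 4, 0]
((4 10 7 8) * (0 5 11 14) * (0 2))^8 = ((0 5 11 14 2)(4 10 7 8))^8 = (0 14 5 2 11)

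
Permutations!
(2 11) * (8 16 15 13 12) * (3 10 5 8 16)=(2 11)(3 10 5 8)(12 16 15 13)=[0, 1, 11, 10, 4, 8, 6, 7, 3, 9, 5, 2, 16, 12, 14, 13, 15]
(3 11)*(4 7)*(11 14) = (3 14 11)(4 7) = [0, 1, 2, 14, 7, 5, 6, 4, 8, 9, 10, 3, 12, 13, 11]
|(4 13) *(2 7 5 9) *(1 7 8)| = 6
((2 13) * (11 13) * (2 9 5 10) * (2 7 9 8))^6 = (2 13)(5 7)(8 11)(9 10)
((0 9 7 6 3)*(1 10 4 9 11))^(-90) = ((0 11 1 10 4 9 7 6 3))^(-90) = (11)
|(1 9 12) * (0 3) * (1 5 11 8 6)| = 14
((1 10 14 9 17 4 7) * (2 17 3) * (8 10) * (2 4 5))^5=((1 8 10 14 9 3 4 7)(2 17 5))^5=(1 3 10 7 9 8 4 14)(2 5 17)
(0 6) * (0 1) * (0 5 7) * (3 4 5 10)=(0 6 1 10 3 4 5 7)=[6, 10, 2, 4, 5, 7, 1, 0, 8, 9, 3]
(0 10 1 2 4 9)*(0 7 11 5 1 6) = (0 10 6)(1 2 4 9 7 11 5) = [10, 2, 4, 3, 9, 1, 0, 11, 8, 7, 6, 5]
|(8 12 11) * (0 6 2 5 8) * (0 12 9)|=|(0 6 2 5 8 9)(11 12)|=6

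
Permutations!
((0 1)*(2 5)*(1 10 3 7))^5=(10)(2 5)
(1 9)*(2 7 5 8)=(1 9)(2 7 5 8)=[0, 9, 7, 3, 4, 8, 6, 5, 2, 1]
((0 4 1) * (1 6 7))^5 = (7)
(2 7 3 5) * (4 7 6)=(2 6 4 7 3 5)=[0, 1, 6, 5, 7, 2, 4, 3]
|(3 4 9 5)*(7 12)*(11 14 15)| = |(3 4 9 5)(7 12)(11 14 15)| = 12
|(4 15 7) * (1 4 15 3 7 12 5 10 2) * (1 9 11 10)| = |(1 4 3 7 15 12 5)(2 9 11 10)| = 28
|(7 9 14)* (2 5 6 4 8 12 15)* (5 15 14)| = 8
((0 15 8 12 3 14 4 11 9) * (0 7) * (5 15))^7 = (0 4 8 7 14 15 9 3 5 11 12)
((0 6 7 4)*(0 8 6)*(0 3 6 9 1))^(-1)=(0 1 9 8 4 7 6 3)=((0 3 6 7 4 8 9 1))^(-1)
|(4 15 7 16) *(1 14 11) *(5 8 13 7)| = |(1 14 11)(4 15 5 8 13 7 16)| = 21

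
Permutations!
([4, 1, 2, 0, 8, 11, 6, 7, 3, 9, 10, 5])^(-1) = (0 3 8 4)(5 11)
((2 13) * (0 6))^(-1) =((0 6)(2 13))^(-1) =(0 6)(2 13)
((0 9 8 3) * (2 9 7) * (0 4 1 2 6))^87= (1 8)(2 3)(4 9)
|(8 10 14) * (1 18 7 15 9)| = |(1 18 7 15 9)(8 10 14)| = 15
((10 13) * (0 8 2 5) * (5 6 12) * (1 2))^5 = ((0 8 1 2 6 12 5)(10 13))^5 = (0 12 2 8 5 6 1)(10 13)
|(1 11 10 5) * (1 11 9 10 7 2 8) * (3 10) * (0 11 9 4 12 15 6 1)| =20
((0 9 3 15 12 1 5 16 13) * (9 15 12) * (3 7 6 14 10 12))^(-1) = ((0 15 9 7 6 14 10 12 1 5 16 13))^(-1) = (0 13 16 5 1 12 10 14 6 7 9 15)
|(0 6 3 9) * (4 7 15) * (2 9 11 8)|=|(0 6 3 11 8 2 9)(4 7 15)|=21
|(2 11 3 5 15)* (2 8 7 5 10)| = 4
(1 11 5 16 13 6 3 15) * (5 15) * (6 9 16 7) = [0, 11, 2, 5, 4, 7, 3, 6, 8, 16, 10, 15, 12, 9, 14, 1, 13] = (1 11 15)(3 5 7 6)(9 16 13)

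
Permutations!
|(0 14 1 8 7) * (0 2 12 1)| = 10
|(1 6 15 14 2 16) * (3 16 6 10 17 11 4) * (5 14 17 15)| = 8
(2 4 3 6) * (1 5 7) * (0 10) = [10, 5, 4, 6, 3, 7, 2, 1, 8, 9, 0] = (0 10)(1 5 7)(2 4 3 6)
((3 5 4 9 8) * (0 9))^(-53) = (0 9 8 3 5 4)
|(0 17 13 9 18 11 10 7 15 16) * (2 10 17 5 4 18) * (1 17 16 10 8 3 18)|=|(0 5 4 1 17 13 9 2 8 3 18 11 16)(7 15 10)|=39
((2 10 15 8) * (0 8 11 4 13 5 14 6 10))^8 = (15)(0 2 8)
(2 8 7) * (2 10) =(2 8 7 10) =[0, 1, 8, 3, 4, 5, 6, 10, 7, 9, 2]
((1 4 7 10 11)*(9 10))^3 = ((1 4 7 9 10 11))^3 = (1 9)(4 10)(7 11)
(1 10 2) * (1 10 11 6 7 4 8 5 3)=[0, 11, 10, 1, 8, 3, 7, 4, 5, 9, 2, 6]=(1 11 6 7 4 8 5 3)(2 10)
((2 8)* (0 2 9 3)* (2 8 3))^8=(0 2 8 3 9)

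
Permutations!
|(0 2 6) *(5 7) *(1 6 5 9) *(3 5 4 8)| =|(0 2 4 8 3 5 7 9 1 6)| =10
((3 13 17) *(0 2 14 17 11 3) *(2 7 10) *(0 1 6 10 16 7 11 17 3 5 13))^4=((0 11 5 13 17 1 6 10 2 14 3)(7 16))^4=(0 17 2 11 1 14 5 6 3 13 10)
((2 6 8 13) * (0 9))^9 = ((0 9)(2 6 8 13))^9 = (0 9)(2 6 8 13)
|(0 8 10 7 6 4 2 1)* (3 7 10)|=|(10)(0 8 3 7 6 4 2 1)|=8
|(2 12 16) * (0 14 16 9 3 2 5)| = |(0 14 16 5)(2 12 9 3)| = 4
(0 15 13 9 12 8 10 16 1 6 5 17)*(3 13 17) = (0 15 17)(1 6 5 3 13 9 12 8 10 16) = [15, 6, 2, 13, 4, 3, 5, 7, 10, 12, 16, 11, 8, 9, 14, 17, 1, 0]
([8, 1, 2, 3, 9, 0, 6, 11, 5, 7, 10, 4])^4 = [8, 1, 2, 3, 4, 0, 6, 7, 5, 9, 10, 11]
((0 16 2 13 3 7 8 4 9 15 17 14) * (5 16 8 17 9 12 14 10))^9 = ((0 8 4 12 14)(2 13 3 7 17 10 5 16)(9 15))^9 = (0 14 12 4 8)(2 13 3 7 17 10 5 16)(9 15)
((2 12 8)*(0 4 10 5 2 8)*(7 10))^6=((0 4 7 10 5 2 12))^6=(0 12 2 5 10 7 4)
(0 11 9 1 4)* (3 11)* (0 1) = (0 3 11 9)(1 4) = [3, 4, 2, 11, 1, 5, 6, 7, 8, 0, 10, 9]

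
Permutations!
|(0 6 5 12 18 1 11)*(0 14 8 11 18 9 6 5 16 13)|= 42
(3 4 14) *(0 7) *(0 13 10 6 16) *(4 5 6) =(0 7 13 10 4 14 3 5 6 16) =[7, 1, 2, 5, 14, 6, 16, 13, 8, 9, 4, 11, 12, 10, 3, 15, 0]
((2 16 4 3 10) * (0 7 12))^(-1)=(0 12 7)(2 10 3 4 16)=((0 7 12)(2 16 4 3 10))^(-1)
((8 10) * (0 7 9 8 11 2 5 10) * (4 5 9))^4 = ((0 7 4 5 10 11 2 9 8))^4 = (0 10 8 5 9 4 2 7 11)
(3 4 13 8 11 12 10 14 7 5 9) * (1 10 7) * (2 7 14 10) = (1 2 7 5 9 3 4 13 8 11 12 14) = [0, 2, 7, 4, 13, 9, 6, 5, 11, 3, 10, 12, 14, 8, 1]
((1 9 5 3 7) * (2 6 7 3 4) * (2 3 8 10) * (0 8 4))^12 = ((0 8 10 2 6 7 1 9 5)(3 4))^12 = (0 2 1)(5 10 7)(6 9 8)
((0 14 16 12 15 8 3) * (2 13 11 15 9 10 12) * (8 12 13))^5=(0 3 8 2 16 14)(9 12 15 11 13 10)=((0 14 16 2 8 3)(9 10 13 11 15 12))^5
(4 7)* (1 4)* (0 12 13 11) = (0 12 13 11)(1 4 7) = [12, 4, 2, 3, 7, 5, 6, 1, 8, 9, 10, 0, 13, 11]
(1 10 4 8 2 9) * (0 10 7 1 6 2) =(0 10 4 8)(1 7)(2 9 6) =[10, 7, 9, 3, 8, 5, 2, 1, 0, 6, 4]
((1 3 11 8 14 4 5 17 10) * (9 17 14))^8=(1 3 11 8 9 17 10)(4 14 5)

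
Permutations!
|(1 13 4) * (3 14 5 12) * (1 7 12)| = 8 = |(1 13 4 7 12 3 14 5)|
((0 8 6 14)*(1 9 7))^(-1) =((0 8 6 14)(1 9 7))^(-1) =(0 14 6 8)(1 7 9)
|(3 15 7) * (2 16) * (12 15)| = |(2 16)(3 12 15 7)| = 4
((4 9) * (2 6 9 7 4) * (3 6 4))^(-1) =((2 4 7 3 6 9))^(-1) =(2 9 6 3 7 4)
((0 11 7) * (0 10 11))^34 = (7 10 11)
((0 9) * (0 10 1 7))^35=((0 9 10 1 7))^35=(10)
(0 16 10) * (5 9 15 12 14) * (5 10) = (0 16 5 9 15 12 14 10) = [16, 1, 2, 3, 4, 9, 6, 7, 8, 15, 0, 11, 14, 13, 10, 12, 5]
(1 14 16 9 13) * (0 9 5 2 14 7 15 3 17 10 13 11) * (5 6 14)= (0 9 11)(1 7 15 3 17 10 13)(2 5)(6 14 16)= [9, 7, 5, 17, 4, 2, 14, 15, 8, 11, 13, 0, 12, 1, 16, 3, 6, 10]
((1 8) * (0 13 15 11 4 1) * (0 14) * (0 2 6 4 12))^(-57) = (0 11 13 12 15)(1 2)(4 14)(6 8)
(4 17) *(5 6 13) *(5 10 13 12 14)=(4 17)(5 6 12 14)(10 13)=[0, 1, 2, 3, 17, 6, 12, 7, 8, 9, 13, 11, 14, 10, 5, 15, 16, 4]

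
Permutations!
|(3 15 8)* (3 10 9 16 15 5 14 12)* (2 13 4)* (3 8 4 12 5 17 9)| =|(2 13 12 8 10 3 17 9 16 15 4)(5 14)| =22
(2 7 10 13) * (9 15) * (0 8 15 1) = [8, 0, 7, 3, 4, 5, 6, 10, 15, 1, 13, 11, 12, 2, 14, 9] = (0 8 15 9 1)(2 7 10 13)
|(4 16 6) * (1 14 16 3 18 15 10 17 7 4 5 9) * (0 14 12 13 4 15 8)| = 52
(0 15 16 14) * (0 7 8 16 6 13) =(0 15 6 13)(7 8 16 14) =[15, 1, 2, 3, 4, 5, 13, 8, 16, 9, 10, 11, 12, 0, 7, 6, 14]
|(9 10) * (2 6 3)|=|(2 6 3)(9 10)|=6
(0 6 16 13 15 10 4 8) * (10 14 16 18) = (0 6 18 10 4 8)(13 15 14 16) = [6, 1, 2, 3, 8, 5, 18, 7, 0, 9, 4, 11, 12, 15, 16, 14, 13, 17, 10]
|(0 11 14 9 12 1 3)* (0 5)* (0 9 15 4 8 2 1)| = 12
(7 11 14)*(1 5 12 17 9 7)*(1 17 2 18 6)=(1 5 12 2 18 6)(7 11 14 17 9)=[0, 5, 18, 3, 4, 12, 1, 11, 8, 7, 10, 14, 2, 13, 17, 15, 16, 9, 6]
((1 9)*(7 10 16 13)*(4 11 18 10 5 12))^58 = ((1 9)(4 11 18 10 16 13 7 5 12))^58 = (4 16 12 10 5 18 7 11 13)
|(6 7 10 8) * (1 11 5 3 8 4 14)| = 10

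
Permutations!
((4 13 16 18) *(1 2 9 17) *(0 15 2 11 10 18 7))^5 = (0 1 13 2 10 7 17 4 15 11 16 9 18)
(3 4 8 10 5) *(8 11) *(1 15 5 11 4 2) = (1 15 5 3 2)(8 10 11) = [0, 15, 1, 2, 4, 3, 6, 7, 10, 9, 11, 8, 12, 13, 14, 5]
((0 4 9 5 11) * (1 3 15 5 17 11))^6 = ((0 4 9 17 11)(1 3 15 5))^6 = (0 4 9 17 11)(1 15)(3 5)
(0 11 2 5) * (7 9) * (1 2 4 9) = (0 11 4 9 7 1 2 5) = [11, 2, 5, 3, 9, 0, 6, 1, 8, 7, 10, 4]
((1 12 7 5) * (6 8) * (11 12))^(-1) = (1 5 7 12 11)(6 8)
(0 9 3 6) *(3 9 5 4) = [5, 1, 2, 6, 3, 4, 0, 7, 8, 9] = (9)(0 5 4 3 6)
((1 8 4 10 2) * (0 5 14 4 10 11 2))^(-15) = ((0 5 14 4 11 2 1 8 10))^(-15) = (0 4 1)(2 10 14)(5 11 8)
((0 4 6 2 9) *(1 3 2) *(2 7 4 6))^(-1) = ((0 6 1 3 7 4 2 9))^(-1) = (0 9 2 4 7 3 1 6)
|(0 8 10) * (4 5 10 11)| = |(0 8 11 4 5 10)| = 6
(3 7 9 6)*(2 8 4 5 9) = (2 8 4 5 9 6 3 7) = [0, 1, 8, 7, 5, 9, 3, 2, 4, 6]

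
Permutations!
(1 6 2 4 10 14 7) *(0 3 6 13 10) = (0 3 6 2 4)(1 13 10 14 7) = [3, 13, 4, 6, 0, 5, 2, 1, 8, 9, 14, 11, 12, 10, 7]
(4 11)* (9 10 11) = (4 9 10 11) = [0, 1, 2, 3, 9, 5, 6, 7, 8, 10, 11, 4]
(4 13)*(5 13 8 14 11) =(4 8 14 11 5 13) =[0, 1, 2, 3, 8, 13, 6, 7, 14, 9, 10, 5, 12, 4, 11]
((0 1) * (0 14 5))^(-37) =(0 5 14 1)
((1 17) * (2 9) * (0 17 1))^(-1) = ((0 17)(2 9))^(-1) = (0 17)(2 9)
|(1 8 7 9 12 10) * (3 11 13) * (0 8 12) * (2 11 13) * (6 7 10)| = 8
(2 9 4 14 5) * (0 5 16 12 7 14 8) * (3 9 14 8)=(0 5 2 14 16 12 7 8)(3 9 4)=[5, 1, 14, 9, 3, 2, 6, 8, 0, 4, 10, 11, 7, 13, 16, 15, 12]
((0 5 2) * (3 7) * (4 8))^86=(8)(0 2 5)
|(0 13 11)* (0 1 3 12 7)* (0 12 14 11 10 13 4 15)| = 12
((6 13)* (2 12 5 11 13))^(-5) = ((2 12 5 11 13 6))^(-5) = (2 12 5 11 13 6)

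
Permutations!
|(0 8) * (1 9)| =2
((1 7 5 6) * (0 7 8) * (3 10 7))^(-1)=(0 8 1 6 5 7 10 3)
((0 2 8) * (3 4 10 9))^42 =((0 2 8)(3 4 10 9))^42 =(3 10)(4 9)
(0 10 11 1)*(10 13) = (0 13 10 11 1) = [13, 0, 2, 3, 4, 5, 6, 7, 8, 9, 11, 1, 12, 10]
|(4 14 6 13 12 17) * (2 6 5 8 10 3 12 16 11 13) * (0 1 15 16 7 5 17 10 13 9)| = |(0 1 15 16 11 9)(2 6)(3 12 10)(4 14 17)(5 8 13 7)| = 12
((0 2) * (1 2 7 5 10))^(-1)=((0 7 5 10 1 2))^(-1)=(0 2 1 10 5 7)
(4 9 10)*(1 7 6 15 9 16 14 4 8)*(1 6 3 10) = (1 7 3 10 8 6 15 9)(4 16 14) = [0, 7, 2, 10, 16, 5, 15, 3, 6, 1, 8, 11, 12, 13, 4, 9, 14]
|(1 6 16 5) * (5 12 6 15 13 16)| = 7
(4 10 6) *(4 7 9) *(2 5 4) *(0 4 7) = (0 4 10 6)(2 5 7 9) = [4, 1, 5, 3, 10, 7, 0, 9, 8, 2, 6]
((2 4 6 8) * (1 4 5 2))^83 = ((1 4 6 8)(2 5))^83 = (1 8 6 4)(2 5)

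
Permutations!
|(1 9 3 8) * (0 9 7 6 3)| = |(0 9)(1 7 6 3 8)| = 10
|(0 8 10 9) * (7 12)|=|(0 8 10 9)(7 12)|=4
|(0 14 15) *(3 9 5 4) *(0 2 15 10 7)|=4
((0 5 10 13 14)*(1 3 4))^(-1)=((0 5 10 13 14)(1 3 4))^(-1)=(0 14 13 10 5)(1 4 3)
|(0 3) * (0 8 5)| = |(0 3 8 5)| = 4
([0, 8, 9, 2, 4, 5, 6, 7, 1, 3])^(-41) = [0, 8, 9, 2, 4, 5, 6, 7, 1, 3]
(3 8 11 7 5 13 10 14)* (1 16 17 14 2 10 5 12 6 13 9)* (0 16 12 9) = (0 16 17 14 3 8 11 7 9 1 12 6 13 5)(2 10) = [16, 12, 10, 8, 4, 0, 13, 9, 11, 1, 2, 7, 6, 5, 3, 15, 17, 14]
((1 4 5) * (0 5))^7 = ((0 5 1 4))^7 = (0 4 1 5)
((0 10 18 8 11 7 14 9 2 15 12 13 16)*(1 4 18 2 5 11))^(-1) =((0 10 2 15 12 13 16)(1 4 18 8)(5 11 7 14 9))^(-1) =(0 16 13 12 15 2 10)(1 8 18 4)(5 9 14 7 11)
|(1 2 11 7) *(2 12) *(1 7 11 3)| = |(1 12 2 3)| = 4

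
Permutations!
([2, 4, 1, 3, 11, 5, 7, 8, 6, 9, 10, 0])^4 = (0 11 4 1 2)(6 7 8)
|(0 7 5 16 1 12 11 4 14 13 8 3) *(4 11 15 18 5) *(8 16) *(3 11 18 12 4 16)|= 8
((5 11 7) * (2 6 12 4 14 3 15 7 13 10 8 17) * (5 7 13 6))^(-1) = (2 17 8 10 13 15 3 14 4 12 6 11 5) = ((2 5 11 6 12 4 14 3 15 13 10 8 17))^(-1)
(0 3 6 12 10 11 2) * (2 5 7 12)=[3, 1, 0, 6, 4, 7, 2, 12, 8, 9, 11, 5, 10]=(0 3 6 2)(5 7 12 10 11)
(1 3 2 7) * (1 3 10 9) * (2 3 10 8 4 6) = (1 8 4 6 2 7 10 9) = [0, 8, 7, 3, 6, 5, 2, 10, 4, 1, 9]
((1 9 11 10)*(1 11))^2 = (11)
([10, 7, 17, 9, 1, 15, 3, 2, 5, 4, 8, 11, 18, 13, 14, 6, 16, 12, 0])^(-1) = (0 18 12 17 2 7 1 4 9 3 6 15 5 8 10)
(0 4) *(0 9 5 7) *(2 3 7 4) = (0 2 3 7)(4 9 5) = [2, 1, 3, 7, 9, 4, 6, 0, 8, 5]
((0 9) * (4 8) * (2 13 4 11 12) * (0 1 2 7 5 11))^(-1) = ((0 9 1 2 13 4 8)(5 11 12 7))^(-1) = (0 8 4 13 2 1 9)(5 7 12 11)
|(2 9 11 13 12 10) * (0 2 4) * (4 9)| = 15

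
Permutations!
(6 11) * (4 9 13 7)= [0, 1, 2, 3, 9, 5, 11, 4, 8, 13, 10, 6, 12, 7]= (4 9 13 7)(6 11)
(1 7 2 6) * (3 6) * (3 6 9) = (1 7 2 6)(3 9) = [0, 7, 6, 9, 4, 5, 1, 2, 8, 3]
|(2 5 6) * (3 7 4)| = |(2 5 6)(3 7 4)| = 3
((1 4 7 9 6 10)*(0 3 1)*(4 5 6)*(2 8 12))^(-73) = (0 10 6 5 1 3)(2 12 8)(4 9 7)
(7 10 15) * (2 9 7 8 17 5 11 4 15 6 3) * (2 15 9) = [0, 1, 2, 15, 9, 11, 3, 10, 17, 7, 6, 4, 12, 13, 14, 8, 16, 5] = (3 15 8 17 5 11 4 9 7 10 6)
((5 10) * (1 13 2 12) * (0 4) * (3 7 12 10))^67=(0 4)(1 10 7 13 5 12 2 3)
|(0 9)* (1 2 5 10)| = |(0 9)(1 2 5 10)| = 4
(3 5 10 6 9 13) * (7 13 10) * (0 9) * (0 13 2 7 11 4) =(0 9 10 6 13 3 5 11 4)(2 7) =[9, 1, 7, 5, 0, 11, 13, 2, 8, 10, 6, 4, 12, 3]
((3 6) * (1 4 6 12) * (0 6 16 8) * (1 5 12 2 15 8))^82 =(0 15 3)(1 4 16)(2 6 8)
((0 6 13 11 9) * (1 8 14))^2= (0 13 9 6 11)(1 14 8)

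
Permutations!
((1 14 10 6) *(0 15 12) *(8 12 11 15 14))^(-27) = ((0 14 10 6 1 8 12)(11 15))^(-27) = (0 14 10 6 1 8 12)(11 15)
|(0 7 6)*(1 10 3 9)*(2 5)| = 12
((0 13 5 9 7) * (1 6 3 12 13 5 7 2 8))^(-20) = (0 9 8 6 12 7 5 2 1 3 13)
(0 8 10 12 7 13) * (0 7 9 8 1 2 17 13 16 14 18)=(0 1 2 17 13 7 16 14 18)(8 10 12 9)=[1, 2, 17, 3, 4, 5, 6, 16, 10, 8, 12, 11, 9, 7, 18, 15, 14, 13, 0]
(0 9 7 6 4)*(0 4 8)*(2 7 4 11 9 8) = [8, 1, 7, 3, 11, 5, 2, 6, 0, 4, 10, 9] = (0 8)(2 7 6)(4 11 9)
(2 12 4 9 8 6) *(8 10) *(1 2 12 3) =[0, 2, 3, 1, 9, 5, 12, 7, 6, 10, 8, 11, 4] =(1 2 3)(4 9 10 8 6 12)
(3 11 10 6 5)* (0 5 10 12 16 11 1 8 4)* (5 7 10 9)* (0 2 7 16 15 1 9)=(0 16 11 12 15 1 8 4 2 7 10 6)(3 9 5)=[16, 8, 7, 9, 2, 3, 0, 10, 4, 5, 6, 12, 15, 13, 14, 1, 11]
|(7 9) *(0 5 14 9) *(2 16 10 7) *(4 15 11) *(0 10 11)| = |(0 5 14 9 2 16 11 4 15)(7 10)| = 18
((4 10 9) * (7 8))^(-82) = (4 9 10)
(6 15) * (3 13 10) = (3 13 10)(6 15) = [0, 1, 2, 13, 4, 5, 15, 7, 8, 9, 3, 11, 12, 10, 14, 6]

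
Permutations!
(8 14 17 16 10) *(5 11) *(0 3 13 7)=[3, 1, 2, 13, 4, 11, 6, 0, 14, 9, 8, 5, 12, 7, 17, 15, 10, 16]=(0 3 13 7)(5 11)(8 14 17 16 10)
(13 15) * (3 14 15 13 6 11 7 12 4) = (3 14 15 6 11 7 12 4) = [0, 1, 2, 14, 3, 5, 11, 12, 8, 9, 10, 7, 4, 13, 15, 6]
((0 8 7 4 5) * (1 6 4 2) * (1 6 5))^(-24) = ((0 8 7 2 6 4 1 5))^(-24) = (8)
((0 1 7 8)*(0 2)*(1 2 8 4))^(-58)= ((8)(0 2)(1 7 4))^(-58)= (8)(1 4 7)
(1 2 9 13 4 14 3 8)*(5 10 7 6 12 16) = (1 2 9 13 4 14 3 8)(5 10 7 6 12 16) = [0, 2, 9, 8, 14, 10, 12, 6, 1, 13, 7, 11, 16, 4, 3, 15, 5]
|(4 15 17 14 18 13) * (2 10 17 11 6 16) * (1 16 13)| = 35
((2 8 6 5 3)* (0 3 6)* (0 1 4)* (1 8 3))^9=((8)(0 1 4)(2 3)(5 6))^9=(8)(2 3)(5 6)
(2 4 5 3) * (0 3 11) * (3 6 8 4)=[6, 1, 3, 2, 5, 11, 8, 7, 4, 9, 10, 0]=(0 6 8 4 5 11)(2 3)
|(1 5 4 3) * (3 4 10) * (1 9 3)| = |(1 5 10)(3 9)| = 6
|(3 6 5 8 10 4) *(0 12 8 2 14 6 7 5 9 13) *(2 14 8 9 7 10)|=|(0 12 9 13)(2 8)(3 10 4)(5 14 6 7)|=12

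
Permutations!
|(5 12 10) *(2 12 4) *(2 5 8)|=|(2 12 10 8)(4 5)|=4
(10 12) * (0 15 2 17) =(0 15 2 17)(10 12) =[15, 1, 17, 3, 4, 5, 6, 7, 8, 9, 12, 11, 10, 13, 14, 2, 16, 0]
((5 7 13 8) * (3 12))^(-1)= ((3 12)(5 7 13 8))^(-1)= (3 12)(5 8 13 7)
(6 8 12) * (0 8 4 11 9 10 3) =(0 8 12 6 4 11 9 10 3) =[8, 1, 2, 0, 11, 5, 4, 7, 12, 10, 3, 9, 6]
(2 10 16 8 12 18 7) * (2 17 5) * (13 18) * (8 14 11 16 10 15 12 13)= (2 15 12 8 13 18 7 17 5)(11 16 14)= [0, 1, 15, 3, 4, 2, 6, 17, 13, 9, 10, 16, 8, 18, 11, 12, 14, 5, 7]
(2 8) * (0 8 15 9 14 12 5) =(0 8 2 15 9 14 12 5) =[8, 1, 15, 3, 4, 0, 6, 7, 2, 14, 10, 11, 5, 13, 12, 9]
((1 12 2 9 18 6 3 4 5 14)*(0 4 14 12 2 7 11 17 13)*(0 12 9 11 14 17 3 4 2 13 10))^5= (18)(0 10 17 3 11 2)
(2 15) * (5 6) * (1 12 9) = (1 12 9)(2 15)(5 6) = [0, 12, 15, 3, 4, 6, 5, 7, 8, 1, 10, 11, 9, 13, 14, 2]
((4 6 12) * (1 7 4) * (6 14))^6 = ((1 7 4 14 6 12))^6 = (14)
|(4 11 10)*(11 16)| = |(4 16 11 10)| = 4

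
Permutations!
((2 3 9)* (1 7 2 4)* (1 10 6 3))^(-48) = ((1 7 2)(3 9 4 10 6))^(-48) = (3 4 6 9 10)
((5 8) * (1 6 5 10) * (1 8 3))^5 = ((1 6 5 3)(8 10))^5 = (1 6 5 3)(8 10)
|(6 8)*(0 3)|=|(0 3)(6 8)|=2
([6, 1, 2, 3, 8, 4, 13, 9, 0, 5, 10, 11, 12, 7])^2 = (0 13 9 4)(5 8 6 7)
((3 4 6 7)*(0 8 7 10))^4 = (0 4 8 6 7 10 3)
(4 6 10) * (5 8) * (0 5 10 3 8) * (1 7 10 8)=(0 5)(1 7 10 4 6 3)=[5, 7, 2, 1, 6, 0, 3, 10, 8, 9, 4]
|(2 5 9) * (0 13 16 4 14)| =|(0 13 16 4 14)(2 5 9)| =15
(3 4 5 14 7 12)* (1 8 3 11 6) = (1 8 3 4 5 14 7 12 11 6) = [0, 8, 2, 4, 5, 14, 1, 12, 3, 9, 10, 6, 11, 13, 7]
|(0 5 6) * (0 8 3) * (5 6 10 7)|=|(0 6 8 3)(5 10 7)|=12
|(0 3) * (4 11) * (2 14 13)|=|(0 3)(2 14 13)(4 11)|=6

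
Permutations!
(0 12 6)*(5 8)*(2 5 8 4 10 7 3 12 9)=(0 9 2 5 4 10 7 3 12 6)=[9, 1, 5, 12, 10, 4, 0, 3, 8, 2, 7, 11, 6]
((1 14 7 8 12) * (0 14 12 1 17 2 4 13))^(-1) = ((0 14 7 8 1 12 17 2 4 13))^(-1) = (0 13 4 2 17 12 1 8 7 14)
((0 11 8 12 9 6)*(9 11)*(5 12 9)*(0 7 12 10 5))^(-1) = (5 10)(6 9 8 11 12 7)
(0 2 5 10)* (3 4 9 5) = (0 2 3 4 9 5 10) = [2, 1, 3, 4, 9, 10, 6, 7, 8, 5, 0]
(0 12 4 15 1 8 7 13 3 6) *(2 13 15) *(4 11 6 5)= (0 12 11 6)(1 8 7 15)(2 13 3 5 4)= [12, 8, 13, 5, 2, 4, 0, 15, 7, 9, 10, 6, 11, 3, 14, 1]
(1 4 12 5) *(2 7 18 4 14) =(1 14 2 7 18 4 12 5) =[0, 14, 7, 3, 12, 1, 6, 18, 8, 9, 10, 11, 5, 13, 2, 15, 16, 17, 4]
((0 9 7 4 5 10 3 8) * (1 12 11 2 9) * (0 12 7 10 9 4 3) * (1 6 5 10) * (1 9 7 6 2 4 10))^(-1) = ((0 2 10)(1 6 5 7 3 8 12 11 4))^(-1) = (0 10 2)(1 4 11 12 8 3 7 5 6)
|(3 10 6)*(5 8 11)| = |(3 10 6)(5 8 11)| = 3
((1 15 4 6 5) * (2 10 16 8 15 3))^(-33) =(1 4 16 3 6 8 2 5 15 10)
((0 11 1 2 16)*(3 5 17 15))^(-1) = (0 16 2 1 11)(3 15 17 5)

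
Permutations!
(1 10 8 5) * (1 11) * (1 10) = (5 11 10 8) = [0, 1, 2, 3, 4, 11, 6, 7, 5, 9, 8, 10]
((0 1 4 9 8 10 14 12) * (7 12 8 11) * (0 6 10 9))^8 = (14)(0 4 1)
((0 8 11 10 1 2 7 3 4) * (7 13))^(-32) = ((0 8 11 10 1 2 13 7 3 4))^(-32) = (0 3 13 1 11)(2 10 8 4 7)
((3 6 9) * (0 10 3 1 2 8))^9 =(0 10 3 6 9 1 2 8)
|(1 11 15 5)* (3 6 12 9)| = |(1 11 15 5)(3 6 12 9)| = 4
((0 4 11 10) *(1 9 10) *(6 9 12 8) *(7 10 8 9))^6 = ((0 4 11 1 12 9 8 6 7 10))^6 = (0 8 11 7 12)(1 10 9 4 6)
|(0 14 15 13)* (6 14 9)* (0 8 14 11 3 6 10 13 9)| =6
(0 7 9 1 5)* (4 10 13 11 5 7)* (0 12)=(0 4 10 13 11 5 12)(1 7 9)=[4, 7, 2, 3, 10, 12, 6, 9, 8, 1, 13, 5, 0, 11]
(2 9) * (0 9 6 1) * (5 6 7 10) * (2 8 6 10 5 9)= (0 2 7 5 10 9 8 6 1)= [2, 0, 7, 3, 4, 10, 1, 5, 6, 8, 9]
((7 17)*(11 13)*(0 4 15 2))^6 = (17)(0 15)(2 4)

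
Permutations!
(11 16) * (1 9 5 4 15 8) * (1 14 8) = (1 9 5 4 15)(8 14)(11 16) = [0, 9, 2, 3, 15, 4, 6, 7, 14, 5, 10, 16, 12, 13, 8, 1, 11]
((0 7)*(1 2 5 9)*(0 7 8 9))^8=(0 9 2)(1 5 8)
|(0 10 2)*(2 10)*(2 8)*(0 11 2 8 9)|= |(0 9)(2 11)|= 2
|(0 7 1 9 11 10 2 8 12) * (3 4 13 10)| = |(0 7 1 9 11 3 4 13 10 2 8 12)| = 12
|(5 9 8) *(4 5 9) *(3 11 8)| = 4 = |(3 11 8 9)(4 5)|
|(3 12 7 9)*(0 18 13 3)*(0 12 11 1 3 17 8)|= 15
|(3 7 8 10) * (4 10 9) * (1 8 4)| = 12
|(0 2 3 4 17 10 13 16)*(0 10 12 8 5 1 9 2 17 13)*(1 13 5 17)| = |(0 1 9 2 3 4 5 13 16 10)(8 17 12)| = 30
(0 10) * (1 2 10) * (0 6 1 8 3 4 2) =[8, 0, 10, 4, 2, 5, 1, 7, 3, 9, 6] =(0 8 3 4 2 10 6 1)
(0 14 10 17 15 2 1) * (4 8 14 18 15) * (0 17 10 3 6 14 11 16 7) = [18, 17, 1, 6, 8, 5, 14, 0, 11, 9, 10, 16, 12, 13, 3, 2, 7, 4, 15] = (0 18 15 2 1 17 4 8 11 16 7)(3 6 14)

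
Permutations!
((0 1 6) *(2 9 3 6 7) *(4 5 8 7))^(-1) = (0 6 3 9 2 7 8 5 4 1)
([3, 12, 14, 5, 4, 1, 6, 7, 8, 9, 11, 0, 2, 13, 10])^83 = [5, 2, 10, 1, 4, 12, 6, 7, 8, 9, 0, 3, 14, 13, 11]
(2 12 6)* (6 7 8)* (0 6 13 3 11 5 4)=(0 6 2 12 7 8 13 3 11 5 4)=[6, 1, 12, 11, 0, 4, 2, 8, 13, 9, 10, 5, 7, 3]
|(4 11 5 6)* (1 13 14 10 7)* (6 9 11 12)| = |(1 13 14 10 7)(4 12 6)(5 9 11)| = 15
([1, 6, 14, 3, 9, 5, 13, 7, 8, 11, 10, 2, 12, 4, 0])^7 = (0 2 9 13 1 14 11 4 6)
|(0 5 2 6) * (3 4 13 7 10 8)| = 12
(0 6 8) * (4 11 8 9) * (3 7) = (0 6 9 4 11 8)(3 7) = [6, 1, 2, 7, 11, 5, 9, 3, 0, 4, 10, 8]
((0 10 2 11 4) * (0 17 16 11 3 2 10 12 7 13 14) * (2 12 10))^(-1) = ((0 10 2 3 12 7 13 14)(4 17 16 11))^(-1) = (0 14 13 7 12 3 2 10)(4 11 16 17)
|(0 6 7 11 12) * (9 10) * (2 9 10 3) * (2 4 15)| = |(0 6 7 11 12)(2 9 3 4 15)| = 5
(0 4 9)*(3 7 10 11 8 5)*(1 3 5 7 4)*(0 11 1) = [0, 3, 2, 4, 9, 5, 6, 10, 7, 11, 1, 8] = (1 3 4 9 11 8 7 10)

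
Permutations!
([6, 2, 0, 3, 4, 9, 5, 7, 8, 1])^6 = (9)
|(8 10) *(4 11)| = 2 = |(4 11)(8 10)|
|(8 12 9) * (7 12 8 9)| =2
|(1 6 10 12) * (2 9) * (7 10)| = 10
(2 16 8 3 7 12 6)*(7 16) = (2 7 12 6)(3 16 8) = [0, 1, 7, 16, 4, 5, 2, 12, 3, 9, 10, 11, 6, 13, 14, 15, 8]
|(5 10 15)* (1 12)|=6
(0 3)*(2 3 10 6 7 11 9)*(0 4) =(0 10 6 7 11 9 2 3 4) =[10, 1, 3, 4, 0, 5, 7, 11, 8, 2, 6, 9]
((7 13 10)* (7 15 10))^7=(7 13)(10 15)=((7 13)(10 15))^7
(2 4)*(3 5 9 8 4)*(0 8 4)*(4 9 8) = [4, 1, 3, 5, 2, 8, 6, 7, 0, 9] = (9)(0 4 2 3 5 8)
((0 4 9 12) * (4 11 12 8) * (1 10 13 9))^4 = ((0 11 12)(1 10 13 9 8 4))^4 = (0 11 12)(1 8 13)(4 9 10)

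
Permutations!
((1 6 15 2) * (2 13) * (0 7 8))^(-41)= ((0 7 8)(1 6 15 13 2))^(-41)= (0 7 8)(1 2 13 15 6)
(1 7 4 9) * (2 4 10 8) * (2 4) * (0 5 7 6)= (0 5 7 10 8 4 9 1 6)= [5, 6, 2, 3, 9, 7, 0, 10, 4, 1, 8]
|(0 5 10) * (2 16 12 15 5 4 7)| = 9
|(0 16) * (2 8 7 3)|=4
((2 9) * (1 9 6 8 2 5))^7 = (1 9 5)(2 6 8)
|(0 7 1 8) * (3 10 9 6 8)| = |(0 7 1 3 10 9 6 8)| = 8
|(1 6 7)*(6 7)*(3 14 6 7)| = 5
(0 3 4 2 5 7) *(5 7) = [3, 1, 7, 4, 2, 5, 6, 0] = (0 3 4 2 7)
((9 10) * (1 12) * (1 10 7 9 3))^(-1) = ((1 12 10 3)(7 9))^(-1) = (1 3 10 12)(7 9)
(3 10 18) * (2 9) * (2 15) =(2 9 15)(3 10 18) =[0, 1, 9, 10, 4, 5, 6, 7, 8, 15, 18, 11, 12, 13, 14, 2, 16, 17, 3]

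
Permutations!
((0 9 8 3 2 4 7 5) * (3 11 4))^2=(0 8 4 5 9 11 7)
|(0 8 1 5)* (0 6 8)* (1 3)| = |(1 5 6 8 3)| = 5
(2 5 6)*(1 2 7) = [0, 2, 5, 3, 4, 6, 7, 1] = (1 2 5 6 7)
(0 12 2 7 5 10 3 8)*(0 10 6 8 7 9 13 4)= (0 12 2 9 13 4)(3 7 5 6 8 10)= [12, 1, 9, 7, 0, 6, 8, 5, 10, 13, 3, 11, 2, 4]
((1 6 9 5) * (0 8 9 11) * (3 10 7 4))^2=(0 9 1 11 8 5 6)(3 7)(4 10)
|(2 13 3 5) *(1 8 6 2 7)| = |(1 8 6 2 13 3 5 7)| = 8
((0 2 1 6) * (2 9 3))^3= (0 2)(1 9)(3 6)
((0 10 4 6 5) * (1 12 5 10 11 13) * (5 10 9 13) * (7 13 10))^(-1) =(0 5 11)(1 13 7 12)(4 10 9 6)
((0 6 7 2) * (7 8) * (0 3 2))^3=((0 6 8 7)(2 3))^3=(0 7 8 6)(2 3)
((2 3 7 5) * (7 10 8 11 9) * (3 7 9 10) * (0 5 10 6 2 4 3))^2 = (0 4)(2 10 11)(3 5)(6 7 8)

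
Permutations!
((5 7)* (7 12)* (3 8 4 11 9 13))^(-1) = (3 13 9 11 4 8)(5 7 12)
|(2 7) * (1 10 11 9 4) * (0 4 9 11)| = 4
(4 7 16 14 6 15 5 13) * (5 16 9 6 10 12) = [0, 1, 2, 3, 7, 13, 15, 9, 8, 6, 12, 11, 5, 4, 10, 16, 14] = (4 7 9 6 15 16 14 10 12 5 13)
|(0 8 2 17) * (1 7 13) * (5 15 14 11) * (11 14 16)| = 12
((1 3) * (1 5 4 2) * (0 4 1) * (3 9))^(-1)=((0 4 2)(1 9 3 5))^(-1)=(0 2 4)(1 5 3 9)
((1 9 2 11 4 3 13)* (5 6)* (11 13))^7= (1 13 2 9)(3 11 4)(5 6)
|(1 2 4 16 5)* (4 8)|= |(1 2 8 4 16 5)|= 6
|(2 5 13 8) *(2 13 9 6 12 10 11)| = |(2 5 9 6 12 10 11)(8 13)| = 14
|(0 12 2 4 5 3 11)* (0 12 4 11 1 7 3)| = |(0 4 5)(1 7 3)(2 11 12)| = 3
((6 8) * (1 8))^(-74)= (1 8 6)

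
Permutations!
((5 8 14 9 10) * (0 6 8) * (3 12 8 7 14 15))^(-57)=(0 5 10 9 14 7 6)(3 15 8 12)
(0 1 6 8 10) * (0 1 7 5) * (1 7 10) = (0 10 7 5)(1 6 8) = [10, 6, 2, 3, 4, 0, 8, 5, 1, 9, 7]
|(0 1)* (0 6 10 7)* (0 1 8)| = |(0 8)(1 6 10 7)| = 4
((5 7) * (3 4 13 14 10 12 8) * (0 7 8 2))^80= ((0 7 5 8 3 4 13 14 10 12 2))^80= (0 8 13 12 7 3 14 2 5 4 10)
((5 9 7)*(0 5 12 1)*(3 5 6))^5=(0 7 3 1 9 6 12 5)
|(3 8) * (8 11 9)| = |(3 11 9 8)| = 4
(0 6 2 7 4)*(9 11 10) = (0 6 2 7 4)(9 11 10) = [6, 1, 7, 3, 0, 5, 2, 4, 8, 11, 9, 10]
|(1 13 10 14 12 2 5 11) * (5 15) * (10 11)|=6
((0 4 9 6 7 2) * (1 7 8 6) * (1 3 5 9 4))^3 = (9)(0 2 7 1)(6 8)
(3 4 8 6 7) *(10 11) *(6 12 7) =[0, 1, 2, 4, 8, 5, 6, 3, 12, 9, 11, 10, 7] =(3 4 8 12 7)(10 11)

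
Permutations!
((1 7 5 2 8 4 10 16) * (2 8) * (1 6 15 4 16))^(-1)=(1 10 4 15 6 16 8 5 7)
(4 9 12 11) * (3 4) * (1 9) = (1 9 12 11 3 4) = [0, 9, 2, 4, 1, 5, 6, 7, 8, 12, 10, 3, 11]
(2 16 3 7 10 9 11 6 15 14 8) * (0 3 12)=(0 3 7 10 9 11 6 15 14 8 2 16 12)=[3, 1, 16, 7, 4, 5, 15, 10, 2, 11, 9, 6, 0, 13, 8, 14, 12]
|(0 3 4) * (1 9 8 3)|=|(0 1 9 8 3 4)|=6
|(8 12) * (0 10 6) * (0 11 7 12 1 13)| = |(0 10 6 11 7 12 8 1 13)| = 9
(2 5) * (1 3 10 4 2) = (1 3 10 4 2 5) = [0, 3, 5, 10, 2, 1, 6, 7, 8, 9, 4]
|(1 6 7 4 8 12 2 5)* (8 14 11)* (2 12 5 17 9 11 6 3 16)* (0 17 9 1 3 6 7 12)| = 105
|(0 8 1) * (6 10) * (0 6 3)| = 6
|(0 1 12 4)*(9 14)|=|(0 1 12 4)(9 14)|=4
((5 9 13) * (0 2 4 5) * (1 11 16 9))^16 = ((0 2 4 5 1 11 16 9 13))^16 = (0 9 11 5 2 13 16 1 4)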